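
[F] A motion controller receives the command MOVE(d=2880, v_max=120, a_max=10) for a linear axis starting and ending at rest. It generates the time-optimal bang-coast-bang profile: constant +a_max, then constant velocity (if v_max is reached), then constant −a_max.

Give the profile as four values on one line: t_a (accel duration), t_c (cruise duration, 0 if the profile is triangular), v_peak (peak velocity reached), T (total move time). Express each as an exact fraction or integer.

v_max²/a_max = 120²/10 = 1440
2880 ≥ 1440 ⇒ cruise phase
t_a = 120/10 = 12; v_peak = 120
d_cruise = 2880 − 1440 = 1440; t_c = 1440/120 = 12
T = 2·12 + 12 = 36

t_a=12 t_c=12 v_peak=120 T=36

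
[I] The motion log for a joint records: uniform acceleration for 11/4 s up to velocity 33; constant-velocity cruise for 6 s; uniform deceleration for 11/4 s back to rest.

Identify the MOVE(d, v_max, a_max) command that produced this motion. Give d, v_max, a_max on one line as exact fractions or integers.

d=1155/4 v_max=33 a_max=12

a_max = 33/(11/4) = 12
d_a = ½·33·11/4 = 363/8; d_c = 33·6 = 198
d = 2·363/8 + 198 = 1155/4
t_c = 6 > 0 ⇒ limit active, v_max = 33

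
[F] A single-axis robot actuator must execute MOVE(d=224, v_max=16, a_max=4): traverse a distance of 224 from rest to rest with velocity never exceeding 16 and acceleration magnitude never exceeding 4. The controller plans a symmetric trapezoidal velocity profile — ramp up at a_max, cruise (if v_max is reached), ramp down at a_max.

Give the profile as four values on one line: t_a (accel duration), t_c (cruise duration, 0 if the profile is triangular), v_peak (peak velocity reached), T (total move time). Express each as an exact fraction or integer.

t_a=4 t_c=10 v_peak=16 T=18

v_max²/a_max = 16²/4 = 64
224 ≥ 64 → trapezoidal
t_a = 16/4 = 4; v_peak = 16
d_cruise = 224 − 64 = 160; t_c = 160/16 = 10
T = 2·4 + 10 = 18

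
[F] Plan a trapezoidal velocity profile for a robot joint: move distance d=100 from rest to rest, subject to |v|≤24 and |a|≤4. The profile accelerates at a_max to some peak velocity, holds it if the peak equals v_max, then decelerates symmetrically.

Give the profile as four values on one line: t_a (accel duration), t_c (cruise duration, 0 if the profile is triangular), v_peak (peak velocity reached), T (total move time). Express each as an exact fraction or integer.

t_a=5 t_c=0 v_peak=20 T=10

v_max²/a_max = 24²/4 = 144
100 < 144 → triangular
v_peak = √(100·4) = √400 = 20
t_a = 20/4 = 5; t_c = 0
T = 2·5 = 10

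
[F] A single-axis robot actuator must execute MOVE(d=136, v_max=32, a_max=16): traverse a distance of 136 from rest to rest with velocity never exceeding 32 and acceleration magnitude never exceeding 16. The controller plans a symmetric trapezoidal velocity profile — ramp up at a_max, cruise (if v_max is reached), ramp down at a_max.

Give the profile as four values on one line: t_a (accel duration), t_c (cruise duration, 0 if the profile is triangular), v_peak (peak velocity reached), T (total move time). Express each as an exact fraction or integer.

v_max²/a_max = 32²/16 = 64
136 ≥ 64 so v_max reached
t_a = 32/16 = 2; v_peak = 32
d_cruise = 136 − 64 = 72; t_c = 72/32 = 9/4
T = 2·2 + 9/4 = 25/4

t_a=2 t_c=9/4 v_peak=32 T=25/4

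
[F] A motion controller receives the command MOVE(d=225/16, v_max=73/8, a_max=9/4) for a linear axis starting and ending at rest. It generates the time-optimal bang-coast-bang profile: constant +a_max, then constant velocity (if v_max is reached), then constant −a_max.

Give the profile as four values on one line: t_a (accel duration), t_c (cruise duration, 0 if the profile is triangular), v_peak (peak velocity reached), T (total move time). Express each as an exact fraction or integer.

t_a=5/2 t_c=0 v_peak=45/8 T=5

(v_max)²/a_max = (73/8)²/(9/4) = 5329/144
225/16 < 5329/144 → triangular
v_peak = √(225/16·9/4) = √(2025/64) = 45/8
t_a = (45/8)/(9/4) = 5/2; t_c = 0
T = 2·5/2 = 5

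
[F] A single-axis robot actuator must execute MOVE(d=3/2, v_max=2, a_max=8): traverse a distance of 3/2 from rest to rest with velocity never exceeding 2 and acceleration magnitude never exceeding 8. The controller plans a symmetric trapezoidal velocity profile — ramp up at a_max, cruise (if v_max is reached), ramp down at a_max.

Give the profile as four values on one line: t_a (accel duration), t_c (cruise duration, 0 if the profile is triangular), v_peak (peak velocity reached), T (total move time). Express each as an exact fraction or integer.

(v_max)²/a_max = 2²/8 = 1/2
3/2 ≥ 1/2 → trapezoidal
t_a = 2/8 = 1/4; v_peak = 2
d_cruise = 3/2 − 1/2 = 1; t_c = 1/2
T = 2·1/4 + 1/2 = 1

t_a=1/4 t_c=1/2 v_peak=2 T=1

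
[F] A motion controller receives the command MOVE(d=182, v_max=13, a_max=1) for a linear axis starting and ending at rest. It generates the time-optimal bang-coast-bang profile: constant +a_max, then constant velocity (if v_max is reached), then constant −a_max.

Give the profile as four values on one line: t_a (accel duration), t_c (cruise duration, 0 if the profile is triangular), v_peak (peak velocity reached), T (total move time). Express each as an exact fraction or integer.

v_max²/a_max = 13²/1 = 169
182 ≥ 169 ⇒ cruise phase
t_a = 13/1 = 13; v_peak = 13
d_cruise = 182 − 169 = 13; t_c = 13/13 = 1
T = 2·13 + 1 = 27

t_a=13 t_c=1 v_peak=13 T=27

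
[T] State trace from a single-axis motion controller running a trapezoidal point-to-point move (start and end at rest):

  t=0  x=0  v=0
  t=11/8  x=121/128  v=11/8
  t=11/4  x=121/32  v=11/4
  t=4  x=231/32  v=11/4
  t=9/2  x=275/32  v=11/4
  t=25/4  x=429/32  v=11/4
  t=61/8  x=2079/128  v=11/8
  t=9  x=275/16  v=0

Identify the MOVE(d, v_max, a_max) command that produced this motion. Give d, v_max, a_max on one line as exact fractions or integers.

d=275/16 v_max=11/4 a_max=1

final state: t=9, x=275/16, v=0 → d = 275/16
a_max = (11/8−0)/(11/8−0) = 1
max v = 11/4 over t∈[11/4,25/4] → v_max = 11/4
check: 11/4·(11/4+7/2) = 275/16 ✓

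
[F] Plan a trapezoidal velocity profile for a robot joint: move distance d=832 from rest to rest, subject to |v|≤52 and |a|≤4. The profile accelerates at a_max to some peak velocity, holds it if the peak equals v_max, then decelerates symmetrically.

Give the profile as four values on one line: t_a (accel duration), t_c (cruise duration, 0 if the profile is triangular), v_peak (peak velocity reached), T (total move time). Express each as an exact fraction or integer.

t_a=13 t_c=3 v_peak=52 T=29

vₘ²/aₘ = 52²/4 = 676
832 ≥ 676 so v_max reached
t_a = 52/4 = 13; v_peak = 52
d_cruise = 832 − 676 = 156; t_c = 156/52 = 3
T = 2·13 + 3 = 29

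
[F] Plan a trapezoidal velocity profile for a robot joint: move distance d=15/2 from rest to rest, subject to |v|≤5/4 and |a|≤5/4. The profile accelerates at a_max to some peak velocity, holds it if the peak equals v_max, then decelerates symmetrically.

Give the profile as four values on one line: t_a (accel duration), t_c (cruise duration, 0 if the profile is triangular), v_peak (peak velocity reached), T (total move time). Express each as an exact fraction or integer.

v_max²/a_max = (5/4)²/(5/4) = 5/4
15/2 ≥ 5/4 → trapezoidal
t_a = (5/4)/(5/4) = 1; v_peak = 5/4
d_cruise = 15/2 − 5/4 = 25/4; t_c = (25/4)/(5/4) = 5
T = 2·1 + 5 = 7

t_a=1 t_c=5 v_peak=5/4 T=7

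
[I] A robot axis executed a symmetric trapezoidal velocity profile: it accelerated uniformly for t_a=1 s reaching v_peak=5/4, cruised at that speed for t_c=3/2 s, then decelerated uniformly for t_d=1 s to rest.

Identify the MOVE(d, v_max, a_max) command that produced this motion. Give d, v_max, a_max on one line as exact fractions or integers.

a_max = (5/4)/1 = 5/4
d_a = ½·5/4·1 = 5/8; d_c = 5/4·3/2 = 15/8
d = 2·5/8 + 15/8 = 25/8
t_c = 3/2 > 0 so v_max = 5/4

d=25/8 v_max=5/4 a_max=5/4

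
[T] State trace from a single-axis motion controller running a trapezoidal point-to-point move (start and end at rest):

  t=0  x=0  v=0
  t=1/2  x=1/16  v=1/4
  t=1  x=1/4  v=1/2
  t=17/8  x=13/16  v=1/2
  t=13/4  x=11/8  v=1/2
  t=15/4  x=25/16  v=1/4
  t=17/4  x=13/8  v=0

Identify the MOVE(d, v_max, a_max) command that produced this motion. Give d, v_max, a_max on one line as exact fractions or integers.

final state: t=17/4, x=13/8, v=0 → d = 13/8
a_max = (1/4−0)/(1/2−0) = 1/2
max v = 1/2 over t∈[1,13/4] → v_max = 1/2
check: 1/2·(1+9/4) = 13/8 ✓

d=13/8 v_max=1/2 a_max=1/2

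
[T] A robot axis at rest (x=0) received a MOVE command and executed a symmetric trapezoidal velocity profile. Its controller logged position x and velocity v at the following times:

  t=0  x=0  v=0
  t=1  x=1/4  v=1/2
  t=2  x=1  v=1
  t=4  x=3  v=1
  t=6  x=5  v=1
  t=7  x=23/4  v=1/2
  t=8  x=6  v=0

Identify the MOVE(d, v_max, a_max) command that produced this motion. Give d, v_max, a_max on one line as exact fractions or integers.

d=6 v_max=1 a_max=1/2

final state: t=8, x=6, v=0 → d = 6
a_max = (1/2−0)/(1−0) = 1/2
max v = 1 over t∈[2,6] → v_max = 1
check: 1·(2+4) = 6 ✓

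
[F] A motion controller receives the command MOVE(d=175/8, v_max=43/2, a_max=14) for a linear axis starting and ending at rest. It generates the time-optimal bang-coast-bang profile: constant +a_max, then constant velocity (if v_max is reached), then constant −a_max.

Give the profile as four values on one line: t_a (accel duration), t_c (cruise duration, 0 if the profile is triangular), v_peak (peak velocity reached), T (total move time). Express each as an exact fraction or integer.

t_a=5/4 t_c=0 v_peak=35/2 T=5/2

(v_max)²/a_max = (43/2)²/14 = 1849/56
175/8 < 1849/56 so t_c = 0
v_peak = √(175/8·14) = √(1225/4) = 35/2
t_a = (35/2)/14 = 5/4; t_c = 0
T = 2·5/4 = 5/2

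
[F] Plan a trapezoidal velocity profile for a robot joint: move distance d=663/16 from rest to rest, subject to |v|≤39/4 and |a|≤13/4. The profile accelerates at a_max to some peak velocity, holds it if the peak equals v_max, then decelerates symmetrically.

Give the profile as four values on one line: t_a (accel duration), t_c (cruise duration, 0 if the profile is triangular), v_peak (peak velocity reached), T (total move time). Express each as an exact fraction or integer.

t_a=3 t_c=5/4 v_peak=39/4 T=29/4

vₘ²/aₘ = (39/4)²/(13/4) = 117/4
663/16 ≥ 117/4 so v_max reached
t_a = (39/4)/(13/4) = 3; v_peak = 39/4
d_cruise = 663/16 − 117/4 = 195/16; t_c = (195/16)/(39/4) = 5/4
T = 2·3 + 5/4 = 29/4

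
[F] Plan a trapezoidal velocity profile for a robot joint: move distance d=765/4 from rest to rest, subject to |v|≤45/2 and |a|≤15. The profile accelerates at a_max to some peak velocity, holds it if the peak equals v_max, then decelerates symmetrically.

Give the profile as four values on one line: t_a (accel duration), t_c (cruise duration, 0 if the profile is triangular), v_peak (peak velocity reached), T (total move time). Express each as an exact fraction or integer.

t_a=3/2 t_c=7 v_peak=45/2 T=10

v_max²/a_max = (45/2)²/15 = 135/4
765/4 ≥ 135/4 → trapezoidal
t_a = (45/2)/15 = 3/2; v_peak = 45/2
d_cruise = 765/4 − 135/4 = 315/2; t_c = (315/2)/(45/2) = 7
T = 2·3/2 + 7 = 10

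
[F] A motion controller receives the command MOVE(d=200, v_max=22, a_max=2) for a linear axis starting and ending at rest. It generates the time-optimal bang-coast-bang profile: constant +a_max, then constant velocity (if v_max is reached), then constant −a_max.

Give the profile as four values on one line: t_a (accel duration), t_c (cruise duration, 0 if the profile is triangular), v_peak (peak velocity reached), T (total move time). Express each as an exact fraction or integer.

t_a=10 t_c=0 v_peak=20 T=20

v_max²/a_max = 22²/2 = 242
200 < 242 → triangular
v_peak = √(200·2) = √400 = 20
t_a = 20/2 = 10; t_c = 0
T = 2·10 = 20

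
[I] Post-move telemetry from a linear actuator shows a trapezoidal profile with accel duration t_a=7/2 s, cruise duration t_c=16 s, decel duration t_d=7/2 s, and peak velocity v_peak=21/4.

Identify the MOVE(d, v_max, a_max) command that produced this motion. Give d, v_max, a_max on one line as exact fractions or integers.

d=819/8 v_max=21/4 a_max=3/2

a_max = (21/4)/(7/2) = 3/2
d_a = ½·21/4·7/2 = 147/16; d_c = 21/4·16 = 84
d = 2·147/16 + 84 = 819/8
t_c = 16 > 0 → v_max = v_peak = 21/4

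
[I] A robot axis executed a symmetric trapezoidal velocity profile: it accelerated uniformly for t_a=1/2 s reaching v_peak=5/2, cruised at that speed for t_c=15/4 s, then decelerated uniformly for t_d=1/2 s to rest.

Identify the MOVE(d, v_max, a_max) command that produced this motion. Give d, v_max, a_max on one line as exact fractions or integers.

d=85/8 v_max=5/2 a_max=5

a_max = (5/2)/(1/2) = 5
d_a = ½·5/2·1/2 = 5/8; d_c = 5/2·15/4 = 75/8
d = 2·5/8 + 75/8 = 85/8
t_c = 15/4 > 0 ⇒ limit active, v_max = 5/2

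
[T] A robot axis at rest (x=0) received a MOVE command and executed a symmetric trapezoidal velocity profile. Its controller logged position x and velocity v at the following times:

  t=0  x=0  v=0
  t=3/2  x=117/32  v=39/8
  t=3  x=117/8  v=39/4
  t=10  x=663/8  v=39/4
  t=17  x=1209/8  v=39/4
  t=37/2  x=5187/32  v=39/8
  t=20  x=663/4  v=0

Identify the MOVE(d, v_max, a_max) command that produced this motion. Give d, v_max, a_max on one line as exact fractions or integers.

d=663/4 v_max=39/4 a_max=13/4

final state: t=20, x=663/4, v=0 → d = 663/4
a_max = (39/8−0)/(3/2−0) = 13/4
max v = 39/4 over t∈[3,17] → v_max = 39/4
check: 39/4·(3+14) = 663/4 ✓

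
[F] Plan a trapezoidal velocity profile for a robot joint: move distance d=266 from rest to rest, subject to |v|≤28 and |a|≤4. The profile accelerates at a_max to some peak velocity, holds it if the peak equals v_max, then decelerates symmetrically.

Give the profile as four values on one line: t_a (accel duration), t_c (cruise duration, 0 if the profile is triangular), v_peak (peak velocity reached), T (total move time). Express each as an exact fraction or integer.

t_a=7 t_c=5/2 v_peak=28 T=33/2

(v_max)²/a_max = 28²/4 = 196
266 ≥ 196 → trapezoidal
t_a = 28/4 = 7; v_peak = 28
d_cruise = 266 − 196 = 70; t_c = 70/28 = 5/2
T = 2·7 + 5/2 = 33/2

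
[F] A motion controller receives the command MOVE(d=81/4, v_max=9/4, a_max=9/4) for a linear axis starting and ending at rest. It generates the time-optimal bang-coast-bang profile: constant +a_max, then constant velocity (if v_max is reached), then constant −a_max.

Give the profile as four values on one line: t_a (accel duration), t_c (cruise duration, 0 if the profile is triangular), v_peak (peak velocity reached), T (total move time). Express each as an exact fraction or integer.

(v_max)²/a_max = (9/4)²/(9/4) = 9/4
81/4 ≥ 9/4 → trapezoidal
t_a = (9/4)/(9/4) = 1; v_peak = 9/4
d_cruise = 81/4 − 9/4 = 18; t_c = 18/(9/4) = 8
T = 2·1 + 8 = 10

t_a=1 t_c=8 v_peak=9/4 T=10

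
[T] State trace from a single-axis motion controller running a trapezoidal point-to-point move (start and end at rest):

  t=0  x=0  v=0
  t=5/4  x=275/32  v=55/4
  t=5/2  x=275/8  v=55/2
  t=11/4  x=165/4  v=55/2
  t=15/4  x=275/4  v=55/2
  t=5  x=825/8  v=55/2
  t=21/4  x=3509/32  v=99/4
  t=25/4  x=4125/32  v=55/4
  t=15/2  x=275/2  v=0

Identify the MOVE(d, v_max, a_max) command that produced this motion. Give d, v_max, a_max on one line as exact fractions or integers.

d=275/2 v_max=55/2 a_max=11

final state: t=15/2, x=275/2, v=0 → d = 275/2
a_max = (55/4−0)/(5/4−0) = 11
max v = 55/2 over t∈[5/2,5] → v_max = 55/2
check: 55/2·(5/2+5/2) = 275/2 ✓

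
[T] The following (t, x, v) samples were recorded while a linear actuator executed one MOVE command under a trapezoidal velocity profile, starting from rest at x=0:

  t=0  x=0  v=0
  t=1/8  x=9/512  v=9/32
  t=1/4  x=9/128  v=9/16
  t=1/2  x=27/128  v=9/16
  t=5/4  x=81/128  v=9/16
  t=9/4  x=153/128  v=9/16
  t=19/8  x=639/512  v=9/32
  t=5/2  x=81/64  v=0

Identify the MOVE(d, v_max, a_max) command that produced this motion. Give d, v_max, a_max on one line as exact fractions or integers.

d=81/64 v_max=9/16 a_max=9/4

final state: t=5/2, x=81/64, v=0 → d = 81/64
a_max = (9/32−0)/(1/8−0) = 9/4
max v = 9/16 over t∈[1/4,9/4] → v_max = 9/16
check: 9/16·(1/4+2) = 81/64 ✓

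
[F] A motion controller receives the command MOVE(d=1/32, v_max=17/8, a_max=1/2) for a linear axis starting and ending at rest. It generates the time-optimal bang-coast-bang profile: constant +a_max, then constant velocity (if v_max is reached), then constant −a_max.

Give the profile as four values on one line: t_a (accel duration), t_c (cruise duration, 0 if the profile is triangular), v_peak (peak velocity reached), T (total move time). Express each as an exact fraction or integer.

vₘ²/aₘ = (17/8)²/(1/2) = 289/32
1/32 < 289/32 → triangular
v_peak = √(1/32·1/2) = √(1/64) = 1/8
t_a = (1/8)/(1/2) = 1/4; t_c = 0
T = 2·1/4 = 1/2

t_a=1/4 t_c=0 v_peak=1/8 T=1/2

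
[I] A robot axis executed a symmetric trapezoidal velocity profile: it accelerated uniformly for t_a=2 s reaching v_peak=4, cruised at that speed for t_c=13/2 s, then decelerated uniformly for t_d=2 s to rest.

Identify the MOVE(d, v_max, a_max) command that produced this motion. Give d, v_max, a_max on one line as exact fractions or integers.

d=34 v_max=4 a_max=2

a_max = 4/2 = 2
d_a = ½·4·2 = 4; d_c = 4·13/2 = 26
d = 2·4 + 26 = 34
t_c = 13/2 > 0 so v_max = 4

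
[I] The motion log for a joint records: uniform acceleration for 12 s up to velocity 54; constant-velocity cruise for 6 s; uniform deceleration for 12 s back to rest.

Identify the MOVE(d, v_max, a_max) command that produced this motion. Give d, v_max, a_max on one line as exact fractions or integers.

d=972 v_max=54 a_max=9/2

a_max = 54/12 = 9/2
d_a = ½·54·12 = 324; d_c = 54·6 = 324
d = 2·324 + 324 = 972
t_c = 6 > 0 so v_max = 54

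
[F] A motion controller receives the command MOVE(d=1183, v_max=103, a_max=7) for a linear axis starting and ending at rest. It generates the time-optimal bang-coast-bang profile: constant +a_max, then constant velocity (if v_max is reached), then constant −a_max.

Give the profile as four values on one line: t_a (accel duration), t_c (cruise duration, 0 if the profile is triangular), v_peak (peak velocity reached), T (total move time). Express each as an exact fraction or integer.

t_a=13 t_c=0 v_peak=91 T=26

vₘ²/aₘ = 103²/7 = 10609/7
1183 < 10609/7 ⇒ no cruise
v_peak = √(1183·7) = √8281 = 91
t_a = 91/7 = 13; t_c = 0
T = 2·13 = 26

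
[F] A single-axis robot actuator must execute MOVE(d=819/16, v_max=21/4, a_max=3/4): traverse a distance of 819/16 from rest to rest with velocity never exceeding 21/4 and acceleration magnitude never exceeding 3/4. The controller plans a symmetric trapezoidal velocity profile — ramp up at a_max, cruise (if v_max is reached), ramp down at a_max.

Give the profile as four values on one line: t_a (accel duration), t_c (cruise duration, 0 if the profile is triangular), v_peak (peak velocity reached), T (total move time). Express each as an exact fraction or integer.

v_max²/a_max = (21/4)²/(3/4) = 147/4
819/16 ≥ 147/4 so v_max reached
t_a = (21/4)/(3/4) = 7; v_peak = 21/4
d_cruise = 819/16 − 147/4 = 231/16; t_c = (231/16)/(21/4) = 11/4
T = 2·7 + 11/4 = 67/4

t_a=7 t_c=11/4 v_peak=21/4 T=67/4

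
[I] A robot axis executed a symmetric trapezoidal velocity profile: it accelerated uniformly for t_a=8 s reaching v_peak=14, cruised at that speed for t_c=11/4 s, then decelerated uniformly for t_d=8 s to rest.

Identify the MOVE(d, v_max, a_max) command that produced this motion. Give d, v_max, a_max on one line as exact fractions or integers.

d=301/2 v_max=14 a_max=7/4

a_max = 14/8 = 7/4
d_a = ½·14·8 = 56; d_c = 14·11/4 = 77/2
d = 2·56 + 77/2 = 301/2
t_c = 11/4 > 0 so v_max = 14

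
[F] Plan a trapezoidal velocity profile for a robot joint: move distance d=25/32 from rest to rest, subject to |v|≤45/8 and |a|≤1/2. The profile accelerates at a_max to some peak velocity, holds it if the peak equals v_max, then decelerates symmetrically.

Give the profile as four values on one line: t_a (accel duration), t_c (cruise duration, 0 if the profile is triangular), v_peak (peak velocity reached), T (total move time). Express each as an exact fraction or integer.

t_a=5/4 t_c=0 v_peak=5/8 T=5/2

(v_max)²/a_max = (45/8)²/(1/2) = 2025/32
25/32 < 2025/32 so t_c = 0
v_peak = √(25/32·1/2) = √(25/64) = 5/8
t_a = (5/8)/(1/2) = 5/4; t_c = 0
T = 2·5/4 = 5/2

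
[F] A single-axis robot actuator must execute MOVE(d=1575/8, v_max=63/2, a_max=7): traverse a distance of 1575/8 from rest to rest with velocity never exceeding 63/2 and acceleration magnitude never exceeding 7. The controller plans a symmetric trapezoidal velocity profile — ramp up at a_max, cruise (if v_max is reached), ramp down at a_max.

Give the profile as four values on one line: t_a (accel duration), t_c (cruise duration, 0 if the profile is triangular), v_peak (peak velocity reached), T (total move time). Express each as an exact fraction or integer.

v_max²/a_max = (63/2)²/7 = 567/4
1575/8 ≥ 567/4 ⇒ cruise phase
t_a = (63/2)/7 = 9/2; v_peak = 63/2
d_cruise = 1575/8 − 567/4 = 441/8; t_c = (441/8)/(63/2) = 7/4
T = 2·9/2 + 7/4 = 43/4

t_a=9/2 t_c=7/4 v_peak=63/2 T=43/4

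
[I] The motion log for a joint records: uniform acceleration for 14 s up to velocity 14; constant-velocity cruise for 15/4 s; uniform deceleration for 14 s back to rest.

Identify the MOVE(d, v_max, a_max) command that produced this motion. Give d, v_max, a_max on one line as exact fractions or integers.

d=497/2 v_max=14 a_max=1

a_max = 14/14 = 1
d_a = ½·14·14 = 98; d_c = 14·15/4 = 105/2
d = 2·98 + 105/2 = 497/2
t_c = 15/4 > 0 → v_max = v_peak = 14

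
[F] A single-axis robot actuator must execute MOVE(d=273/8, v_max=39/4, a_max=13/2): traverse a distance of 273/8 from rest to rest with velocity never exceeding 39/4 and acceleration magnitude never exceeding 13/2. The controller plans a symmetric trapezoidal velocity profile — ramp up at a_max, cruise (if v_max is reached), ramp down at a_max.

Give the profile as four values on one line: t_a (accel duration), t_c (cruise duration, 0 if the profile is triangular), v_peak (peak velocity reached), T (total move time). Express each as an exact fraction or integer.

(v_max)²/a_max = (39/4)²/(13/2) = 117/8
273/8 ≥ 117/8 ⇒ cruise phase
t_a = (39/4)/(13/2) = 3/2; v_peak = 39/4
d_cruise = 273/8 − 117/8 = 39/2; t_c = (39/2)/(39/4) = 2
T = 2·3/2 + 2 = 5

t_a=3/2 t_c=2 v_peak=39/4 T=5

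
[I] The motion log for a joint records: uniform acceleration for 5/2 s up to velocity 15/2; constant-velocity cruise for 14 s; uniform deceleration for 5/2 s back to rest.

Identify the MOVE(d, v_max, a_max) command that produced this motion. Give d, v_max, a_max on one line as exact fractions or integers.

d=495/4 v_max=15/2 a_max=3

a_max = (15/2)/(5/2) = 3
d_a = ½·15/2·5/2 = 75/8; d_c = 15/2·14 = 105
d = 2·75/8 + 105 = 495/4
t_c = 14 > 0 → v_max = v_peak = 15/2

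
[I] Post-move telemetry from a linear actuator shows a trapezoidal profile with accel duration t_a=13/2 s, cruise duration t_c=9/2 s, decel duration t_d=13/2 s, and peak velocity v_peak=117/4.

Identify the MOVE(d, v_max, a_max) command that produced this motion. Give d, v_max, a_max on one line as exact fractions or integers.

d=1287/4 v_max=117/4 a_max=9/2

a_max = (117/4)/(13/2) = 9/2
d_a = ½·117/4·13/2 = 1521/16; d_c = 117/4·9/2 = 1053/8
d = 2·1521/16 + 1053/8 = 1287/4
t_c = 9/2 > 0 → v_max = v_peak = 117/4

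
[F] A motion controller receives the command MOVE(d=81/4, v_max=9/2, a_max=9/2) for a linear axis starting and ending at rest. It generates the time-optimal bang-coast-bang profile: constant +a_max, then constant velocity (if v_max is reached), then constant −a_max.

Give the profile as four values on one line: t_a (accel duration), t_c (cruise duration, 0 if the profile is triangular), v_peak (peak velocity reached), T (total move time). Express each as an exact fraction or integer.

(v_max)²/a_max = (9/2)²/(9/2) = 9/2
81/4 ≥ 9/2 → trapezoidal
t_a = (9/2)/(9/2) = 1; v_peak = 9/2
d_cruise = 81/4 − 9/2 = 63/4; t_c = (63/4)/(9/2) = 7/2
T = 2·1 + 7/2 = 11/2

t_a=1 t_c=7/2 v_peak=9/2 T=11/2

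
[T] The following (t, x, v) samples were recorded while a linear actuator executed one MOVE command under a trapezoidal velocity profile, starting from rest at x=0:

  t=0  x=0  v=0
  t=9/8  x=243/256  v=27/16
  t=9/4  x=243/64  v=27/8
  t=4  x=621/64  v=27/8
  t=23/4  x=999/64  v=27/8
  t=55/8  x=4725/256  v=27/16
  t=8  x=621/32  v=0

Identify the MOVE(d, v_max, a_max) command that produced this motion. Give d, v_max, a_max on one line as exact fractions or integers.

d=621/32 v_max=27/8 a_max=3/2

final state: t=8, x=621/32, v=0 → d = 621/32
a_max = (27/16−0)/(9/8−0) = 3/2
max v = 27/8 over t∈[9/4,23/4] → v_max = 27/8
check: 27/8·(9/4+7/2) = 621/32 ✓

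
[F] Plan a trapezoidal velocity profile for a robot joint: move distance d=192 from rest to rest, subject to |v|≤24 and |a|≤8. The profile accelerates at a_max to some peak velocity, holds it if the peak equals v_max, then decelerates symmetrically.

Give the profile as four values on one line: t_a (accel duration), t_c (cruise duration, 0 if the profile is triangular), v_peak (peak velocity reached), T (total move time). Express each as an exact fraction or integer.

t_a=3 t_c=5 v_peak=24 T=11

(v_max)²/a_max = 24²/8 = 72
192 ≥ 72 so v_max reached
t_a = 24/8 = 3; v_peak = 24
d_cruise = 192 − 72 = 120; t_c = 120/24 = 5
T = 2·3 + 5 = 11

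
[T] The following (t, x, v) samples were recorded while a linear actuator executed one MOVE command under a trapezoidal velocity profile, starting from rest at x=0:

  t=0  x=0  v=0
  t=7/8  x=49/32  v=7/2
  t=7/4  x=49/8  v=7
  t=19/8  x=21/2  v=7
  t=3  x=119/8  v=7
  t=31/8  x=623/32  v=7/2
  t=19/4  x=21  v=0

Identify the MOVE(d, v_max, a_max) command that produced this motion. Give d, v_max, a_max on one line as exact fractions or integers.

d=21 v_max=7 a_max=4

final state: t=19/4, x=21, v=0 → d = 21
a_max = (7/2−0)/(7/8−0) = 4
max v = 7 over t∈[7/4,3] → v_max = 7
check: 7·(7/4+5/4) = 21 ✓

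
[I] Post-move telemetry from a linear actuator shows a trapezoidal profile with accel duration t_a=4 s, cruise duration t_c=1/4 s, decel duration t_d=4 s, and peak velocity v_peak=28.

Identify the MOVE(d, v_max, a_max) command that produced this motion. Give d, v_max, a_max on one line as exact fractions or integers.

d=119 v_max=28 a_max=7

a_max = 28/4 = 7
d_a = ½·28·4 = 56; d_c = 28·1/4 = 7
d = 2·56 + 7 = 119
t_c = 1/4 > 0 so v_max = 28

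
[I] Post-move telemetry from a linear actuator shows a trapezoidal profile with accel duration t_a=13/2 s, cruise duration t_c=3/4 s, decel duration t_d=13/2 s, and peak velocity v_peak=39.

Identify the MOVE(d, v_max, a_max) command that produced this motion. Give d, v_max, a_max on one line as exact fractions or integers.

a_max = 39/(13/2) = 6
d_a = ½·39·13/2 = 507/4; d_c = 39·3/4 = 117/4
d = 2·507/4 + 117/4 = 1131/4
t_c = 3/4 > 0 so v_max = 39

d=1131/4 v_max=39 a_max=6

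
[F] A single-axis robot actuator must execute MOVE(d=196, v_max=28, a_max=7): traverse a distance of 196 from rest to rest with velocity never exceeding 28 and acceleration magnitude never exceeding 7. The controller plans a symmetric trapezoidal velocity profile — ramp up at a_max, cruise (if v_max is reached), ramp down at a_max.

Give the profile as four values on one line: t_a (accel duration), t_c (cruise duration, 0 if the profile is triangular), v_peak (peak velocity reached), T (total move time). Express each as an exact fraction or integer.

t_a=4 t_c=3 v_peak=28 T=11

(v_max)²/a_max = 28²/7 = 112
196 ≥ 112 → trapezoidal
t_a = 28/7 = 4; v_peak = 28
d_cruise = 196 − 112 = 84; t_c = 84/28 = 3
T = 2·4 + 3 = 11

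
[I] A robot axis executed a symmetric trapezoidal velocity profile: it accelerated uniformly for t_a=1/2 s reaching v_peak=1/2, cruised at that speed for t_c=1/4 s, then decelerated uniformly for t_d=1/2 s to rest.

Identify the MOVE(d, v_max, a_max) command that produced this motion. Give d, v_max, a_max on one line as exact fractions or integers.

a_max = (1/2)/(1/2) = 1
d_a = ½·1/2·1/2 = 1/8; d_c = 1/2·1/4 = 1/8
d = 2·1/8 + 1/8 = 3/8
t_c = 1/4 > 0 so v_max = 1/2

d=3/8 v_max=1/2 a_max=1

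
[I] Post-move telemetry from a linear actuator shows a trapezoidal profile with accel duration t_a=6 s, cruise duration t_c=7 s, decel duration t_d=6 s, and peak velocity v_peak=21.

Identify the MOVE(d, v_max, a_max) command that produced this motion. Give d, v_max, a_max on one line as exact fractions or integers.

a_max = 21/6 = 7/2
d_a = ½·21·6 = 63; d_c = 21·7 = 147
d = 2·63 + 147 = 273
t_c = 7 > 0 ⇒ limit active, v_max = 21

d=273 v_max=21 a_max=7/2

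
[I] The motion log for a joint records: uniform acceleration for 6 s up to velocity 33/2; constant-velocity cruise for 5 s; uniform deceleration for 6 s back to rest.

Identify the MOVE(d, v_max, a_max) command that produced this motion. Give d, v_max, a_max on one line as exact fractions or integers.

d=363/2 v_max=33/2 a_max=11/4

a_max = (33/2)/6 = 11/4
d_a = ½·33/2·6 = 99/2; d_c = 33/2·5 = 165/2
d = 2·99/2 + 165/2 = 363/2
t_c = 5 > 0 so v_max = 33/2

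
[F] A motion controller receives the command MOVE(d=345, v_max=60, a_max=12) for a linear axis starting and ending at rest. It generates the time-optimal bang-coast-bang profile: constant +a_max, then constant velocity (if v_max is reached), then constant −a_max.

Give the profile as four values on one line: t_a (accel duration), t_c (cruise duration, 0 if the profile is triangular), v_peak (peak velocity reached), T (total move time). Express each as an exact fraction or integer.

t_a=5 t_c=3/4 v_peak=60 T=43/4

(v_max)²/a_max = 60²/12 = 300
345 ≥ 300 → trapezoidal
t_a = 60/12 = 5; v_peak = 60
d_cruise = 345 − 300 = 45; t_c = 45/60 = 3/4
T = 2·5 + 3/4 = 43/4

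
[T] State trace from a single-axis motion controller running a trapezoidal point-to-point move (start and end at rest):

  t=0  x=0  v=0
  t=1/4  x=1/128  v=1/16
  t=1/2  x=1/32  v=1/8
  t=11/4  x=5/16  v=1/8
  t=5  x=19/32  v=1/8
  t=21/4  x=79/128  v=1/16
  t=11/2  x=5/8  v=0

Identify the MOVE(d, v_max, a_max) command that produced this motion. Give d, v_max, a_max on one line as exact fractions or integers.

d=5/8 v_max=1/8 a_max=1/4

final state: t=11/2, x=5/8, v=0 → d = 5/8
a_max = (1/16−0)/(1/4−0) = 1/4
max v = 1/8 over t∈[1/2,5] → v_max = 1/8
check: 1/8·(1/2+9/2) = 5/8 ✓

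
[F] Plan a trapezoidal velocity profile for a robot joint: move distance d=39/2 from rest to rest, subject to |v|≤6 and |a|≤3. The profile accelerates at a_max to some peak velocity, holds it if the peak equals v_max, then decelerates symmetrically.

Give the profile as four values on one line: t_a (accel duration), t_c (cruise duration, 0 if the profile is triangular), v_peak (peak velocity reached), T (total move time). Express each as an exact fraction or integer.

t_a=2 t_c=5/4 v_peak=6 T=21/4

(v_max)²/a_max = 6²/3 = 12
39/2 ≥ 12 ⇒ cruise phase
t_a = 6/3 = 2; v_peak = 6
d_cruise = 39/2 − 12 = 15/2; t_c = (15/2)/6 = 5/4
T = 2·2 + 5/4 = 21/4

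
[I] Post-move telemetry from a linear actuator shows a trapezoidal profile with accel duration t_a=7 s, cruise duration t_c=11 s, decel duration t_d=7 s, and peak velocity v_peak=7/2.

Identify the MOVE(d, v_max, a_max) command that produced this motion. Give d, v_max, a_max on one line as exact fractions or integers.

d=63 v_max=7/2 a_max=1/2

a_max = (7/2)/7 = 1/2
d_a = ½·7/2·7 = 49/4; d_c = 7/2·11 = 77/2
d = 2·49/4 + 77/2 = 63
t_c = 11 > 0 → v_max = v_peak = 7/2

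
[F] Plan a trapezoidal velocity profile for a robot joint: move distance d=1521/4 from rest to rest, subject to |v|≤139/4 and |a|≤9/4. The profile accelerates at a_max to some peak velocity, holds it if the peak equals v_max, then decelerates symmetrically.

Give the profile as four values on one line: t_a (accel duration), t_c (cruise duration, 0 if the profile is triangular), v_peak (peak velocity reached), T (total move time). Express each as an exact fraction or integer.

t_a=13 t_c=0 v_peak=117/4 T=26

vₘ²/aₘ = (139/4)²/(9/4) = 19321/36
1521/4 < 19321/36 → triangular
v_peak = √(1521/4·9/4) = √(13689/16) = 117/4
t_a = (117/4)/(9/4) = 13; t_c = 0
T = 2·13 = 26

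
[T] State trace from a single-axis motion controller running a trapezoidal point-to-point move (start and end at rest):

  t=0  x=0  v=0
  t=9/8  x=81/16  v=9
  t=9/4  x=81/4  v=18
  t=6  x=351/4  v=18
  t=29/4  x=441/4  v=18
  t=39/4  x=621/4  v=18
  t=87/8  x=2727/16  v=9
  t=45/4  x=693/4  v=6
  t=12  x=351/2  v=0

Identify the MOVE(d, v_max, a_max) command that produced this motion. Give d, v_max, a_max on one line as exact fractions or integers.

final state: t=12, x=351/2, v=0 → d = 351/2
a_max = (9−0)/(9/8−0) = 8
max v = 18 over t∈[9/4,39/4] → v_max = 18
check: 18·(9/4+15/2) = 351/2 ✓

d=351/2 v_max=18 a_max=8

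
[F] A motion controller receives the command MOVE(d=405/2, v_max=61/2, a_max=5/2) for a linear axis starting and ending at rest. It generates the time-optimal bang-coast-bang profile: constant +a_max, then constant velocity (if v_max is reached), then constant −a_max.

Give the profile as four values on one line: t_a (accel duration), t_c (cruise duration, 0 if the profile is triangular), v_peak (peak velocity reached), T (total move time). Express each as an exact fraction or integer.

t_a=9 t_c=0 v_peak=45/2 T=18

vₘ²/aₘ = (61/2)²/(5/2) = 3721/10
405/2 < 3721/10 so t_c = 0
v_peak = √(405/2·5/2) = √(2025/4) = 45/2
t_a = (45/2)/(5/2) = 9; t_c = 0
T = 2·9 = 18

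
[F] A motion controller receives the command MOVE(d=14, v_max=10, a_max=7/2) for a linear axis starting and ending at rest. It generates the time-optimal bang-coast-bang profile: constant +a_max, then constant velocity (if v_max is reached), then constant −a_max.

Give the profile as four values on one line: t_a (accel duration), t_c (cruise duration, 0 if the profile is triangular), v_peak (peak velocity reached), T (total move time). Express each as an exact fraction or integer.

(v_max)²/a_max = 10²/(7/2) = 200/7
14 < 200/7 so t_c = 0
v_peak = √(14·7/2) = √49 = 7
t_a = 7/(7/2) = 2; t_c = 0
T = 2·2 = 4

t_a=2 t_c=0 v_peak=7 T=4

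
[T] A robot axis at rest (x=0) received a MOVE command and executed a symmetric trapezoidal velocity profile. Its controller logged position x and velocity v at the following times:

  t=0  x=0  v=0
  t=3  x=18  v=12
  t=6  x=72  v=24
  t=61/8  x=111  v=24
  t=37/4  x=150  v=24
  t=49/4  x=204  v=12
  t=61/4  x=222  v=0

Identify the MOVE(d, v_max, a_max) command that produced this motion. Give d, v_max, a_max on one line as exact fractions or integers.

final state: t=61/4, x=222, v=0 → d = 222
a_max = (12−0)/(3−0) = 4
max v = 24 over t∈[6,37/4] → v_max = 24
check: 24·(6+13/4) = 222 ✓

d=222 v_max=24 a_max=4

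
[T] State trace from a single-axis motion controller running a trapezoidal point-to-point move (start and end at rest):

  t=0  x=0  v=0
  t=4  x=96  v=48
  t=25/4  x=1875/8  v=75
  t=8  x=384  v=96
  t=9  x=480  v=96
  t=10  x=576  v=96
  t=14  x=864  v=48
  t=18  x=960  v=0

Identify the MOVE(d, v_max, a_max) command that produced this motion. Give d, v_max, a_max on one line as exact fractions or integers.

d=960 v_max=96 a_max=12

final state: t=18, x=960, v=0 → d = 960
a_max = (48−0)/(4−0) = 12
max v = 96 over t∈[8,10] → v_max = 96
check: 96·(8+2) = 960 ✓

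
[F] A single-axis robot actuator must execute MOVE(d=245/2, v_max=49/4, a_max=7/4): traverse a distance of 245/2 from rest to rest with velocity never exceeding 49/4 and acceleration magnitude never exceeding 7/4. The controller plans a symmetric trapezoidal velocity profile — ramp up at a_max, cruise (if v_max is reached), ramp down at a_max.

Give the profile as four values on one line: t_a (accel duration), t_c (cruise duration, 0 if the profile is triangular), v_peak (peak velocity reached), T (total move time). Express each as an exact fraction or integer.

t_a=7 t_c=3 v_peak=49/4 T=17

vₘ²/aₘ = (49/4)²/(7/4) = 343/4
245/2 ≥ 343/4 so v_max reached
t_a = (49/4)/(7/4) = 7; v_peak = 49/4
d_cruise = 245/2 − 343/4 = 147/4; t_c = (147/4)/(49/4) = 3
T = 2·7 + 3 = 17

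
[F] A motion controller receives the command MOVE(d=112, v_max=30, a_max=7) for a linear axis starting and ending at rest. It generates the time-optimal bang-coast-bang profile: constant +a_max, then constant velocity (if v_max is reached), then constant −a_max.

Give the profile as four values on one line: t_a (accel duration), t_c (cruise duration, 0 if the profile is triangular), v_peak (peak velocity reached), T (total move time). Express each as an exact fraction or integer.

v_max²/a_max = 30²/7 = 900/7
112 < 900/7 ⇒ no cruise
v_peak = √(112·7) = √784 = 28
t_a = 28/7 = 4; t_c = 0
T = 2·4 = 8

t_a=4 t_c=0 v_peak=28 T=8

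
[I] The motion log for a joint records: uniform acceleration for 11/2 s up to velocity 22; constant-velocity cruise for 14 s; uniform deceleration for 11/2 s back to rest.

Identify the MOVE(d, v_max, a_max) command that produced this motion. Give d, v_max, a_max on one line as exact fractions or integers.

d=429 v_max=22 a_max=4

a_max = 22/(11/2) = 4
d_a = ½·22·11/2 = 121/2; d_c = 22·14 = 308
d = 2·121/2 + 308 = 429
t_c = 14 > 0 → v_max = v_peak = 22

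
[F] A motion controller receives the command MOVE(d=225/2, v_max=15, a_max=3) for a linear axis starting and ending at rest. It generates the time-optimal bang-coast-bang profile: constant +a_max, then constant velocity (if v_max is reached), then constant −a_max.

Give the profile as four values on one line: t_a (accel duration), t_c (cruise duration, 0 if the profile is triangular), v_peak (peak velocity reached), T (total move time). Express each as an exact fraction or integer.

v_max²/a_max = 15²/3 = 75
225/2 ≥ 75 ⇒ cruise phase
t_a = 15/3 = 5; v_peak = 15
d_cruise = 225/2 − 75 = 75/2; t_c = (75/2)/15 = 5/2
T = 2·5 + 5/2 = 25/2

t_a=5 t_c=5/2 v_peak=15 T=25/2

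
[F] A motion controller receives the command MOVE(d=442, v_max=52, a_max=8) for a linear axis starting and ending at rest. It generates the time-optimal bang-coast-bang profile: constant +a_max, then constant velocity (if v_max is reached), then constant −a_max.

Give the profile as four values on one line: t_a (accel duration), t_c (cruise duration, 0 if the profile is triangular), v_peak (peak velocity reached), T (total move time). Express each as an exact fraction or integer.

t_a=13/2 t_c=2 v_peak=52 T=15

vₘ²/aₘ = 52²/8 = 338
442 ≥ 338 so v_max reached
t_a = 52/8 = 13/2; v_peak = 52
d_cruise = 442 − 338 = 104; t_c = 104/52 = 2
T = 2·13/2 + 2 = 15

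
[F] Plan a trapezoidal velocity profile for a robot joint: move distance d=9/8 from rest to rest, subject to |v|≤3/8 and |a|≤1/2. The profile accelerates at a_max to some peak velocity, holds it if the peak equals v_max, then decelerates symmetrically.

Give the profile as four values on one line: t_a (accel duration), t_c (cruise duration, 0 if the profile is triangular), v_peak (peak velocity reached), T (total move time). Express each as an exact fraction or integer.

t_a=3/4 t_c=9/4 v_peak=3/8 T=15/4

(v_max)²/a_max = (3/8)²/(1/2) = 9/32
9/8 ≥ 9/32 ⇒ cruise phase
t_a = (3/8)/(1/2) = 3/4; v_peak = 3/8
d_cruise = 9/8 − 9/32 = 27/32; t_c = (27/32)/(3/8) = 9/4
T = 2·3/4 + 9/4 = 15/4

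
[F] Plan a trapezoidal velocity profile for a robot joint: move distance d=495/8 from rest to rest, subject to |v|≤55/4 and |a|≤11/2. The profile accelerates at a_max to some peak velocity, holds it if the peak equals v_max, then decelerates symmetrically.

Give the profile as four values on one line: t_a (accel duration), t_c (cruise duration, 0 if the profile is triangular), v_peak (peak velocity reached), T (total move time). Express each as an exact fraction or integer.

v_max²/a_max = (55/4)²/(11/2) = 275/8
495/8 ≥ 275/8 → trapezoidal
t_a = (55/4)/(11/2) = 5/2; v_peak = 55/4
d_cruise = 495/8 − 275/8 = 55/2; t_c = (55/2)/(55/4) = 2
T = 2·5/2 + 2 = 7

t_a=5/2 t_c=2 v_peak=55/4 T=7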